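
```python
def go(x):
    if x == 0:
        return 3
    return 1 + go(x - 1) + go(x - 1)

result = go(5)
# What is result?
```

go(x) = 1 + 2·go(x-1), go(0)=3. Closed form: (3+1)·2^5 - 1 = 127.

Answer: 127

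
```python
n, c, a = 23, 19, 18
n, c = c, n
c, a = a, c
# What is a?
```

Trace:
`n, c, a = 23, 19, 18` → n = 23; c = 19; a = 18
`n, c = c, n` → n = 19; c = 23
`c, a = a, c` → c = 18; a = 23
So a = 23

Answer: 23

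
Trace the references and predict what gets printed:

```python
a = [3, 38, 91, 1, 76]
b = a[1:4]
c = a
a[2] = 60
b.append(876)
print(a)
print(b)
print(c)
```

Key concept: slice vs alias.
Step by step:
`a = [3, 38, 91, 1, 76]` → a = [3, 38, 91, 1, 76]
`b = a[1:4]` → b = [38, 91, 1]
`c = a` → c = [3, 38, 91, 1, 76] (same object as a)
`a[2] = 60` → a = [3, 38, 60, 1, 76] (same object as c); c = [3, 38, 60, 1, 76] (same object as a)
`b.append(876)` → b = [38, 91, 1, 876]
`print(a)` → prints [3, 38, 60, 1, 76]
`print(b)` → prints [38, 91, 1, 876]
`print(c)` → prints [3, 38, 60, 1, 76]

Answer:
[3, 38, 60, 1, 76]
[38, 91, 1, 876]
[3, 38, 60, 1, 76]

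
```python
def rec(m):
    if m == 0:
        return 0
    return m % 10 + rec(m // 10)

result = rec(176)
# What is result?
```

Sum of digits of 176: 6 + 7 + 1 = 14

Answer: 14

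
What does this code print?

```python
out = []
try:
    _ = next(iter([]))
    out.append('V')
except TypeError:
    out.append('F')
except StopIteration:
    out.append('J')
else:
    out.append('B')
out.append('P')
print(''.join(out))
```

Execution trace: 'J' (except StopIteration) → 'P' (after the try/except). Output: JP

Answer: JP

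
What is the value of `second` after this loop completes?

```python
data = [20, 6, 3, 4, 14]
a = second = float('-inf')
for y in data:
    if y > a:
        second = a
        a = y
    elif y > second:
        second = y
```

Second largest (with repeats) in [20, 6, 3, 4, 14]
`second` takes the values: -inf → 6 → 14

Answer: 14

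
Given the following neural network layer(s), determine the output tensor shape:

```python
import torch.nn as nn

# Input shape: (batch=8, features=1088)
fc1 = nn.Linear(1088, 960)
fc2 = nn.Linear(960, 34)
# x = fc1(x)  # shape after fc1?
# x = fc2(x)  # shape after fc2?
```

Input: (8, 1088) -> after fc1: (8, 960) -> Output: (8, 34)

Answer: (8, 34)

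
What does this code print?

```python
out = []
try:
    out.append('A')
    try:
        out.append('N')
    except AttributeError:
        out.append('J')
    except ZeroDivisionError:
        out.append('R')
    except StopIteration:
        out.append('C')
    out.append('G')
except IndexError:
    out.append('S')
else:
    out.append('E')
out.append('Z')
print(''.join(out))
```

Execution trace: 'A' (try body) → 'N' (inner try body, no exception) → 'G' (try body, no exception) → 'E' (else) → 'Z' (after the try/except). Output: ANGEZ

Answer: ANGEZ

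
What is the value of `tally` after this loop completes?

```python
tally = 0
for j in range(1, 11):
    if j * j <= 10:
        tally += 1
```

Count numbers where j² ≤ 10
`tally` takes the values: 0 → 1 → 2 → 3

Answer: 3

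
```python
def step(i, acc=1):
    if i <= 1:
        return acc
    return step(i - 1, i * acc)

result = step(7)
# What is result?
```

Accumulator trace (n, acc): (7, 1) -> (6, 7) -> (5, 42) -> (4, 210) -> (3, 840) -> (2, 2520) -> (1, 5040) -> return 5040

Answer: 5040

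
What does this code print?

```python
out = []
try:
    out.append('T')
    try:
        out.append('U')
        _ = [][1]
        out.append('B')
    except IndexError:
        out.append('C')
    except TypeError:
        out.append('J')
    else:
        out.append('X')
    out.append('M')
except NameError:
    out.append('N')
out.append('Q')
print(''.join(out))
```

Execution trace: 'T' (try body) → 'U' (inner try body) → 'C' (inner except IndexError) → 'M' (try body, no exception) → 'Q' (after the try/except). Output: TUCMQ

Answer: TUCMQ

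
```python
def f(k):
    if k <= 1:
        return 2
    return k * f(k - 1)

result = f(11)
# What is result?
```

f(11) = 11 * 10 * 9 * 8 * 7 * 6 * 5 * 4 * 3 * 2 * 2 = 79833600

Answer: 79833600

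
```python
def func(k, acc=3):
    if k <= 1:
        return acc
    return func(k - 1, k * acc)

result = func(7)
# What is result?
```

Accumulator trace (n, acc): (7, 3) -> (6, 21) -> (5, 126) -> (4, 630) -> (3, 2520) -> (2, 7560) -> (1, 15120) -> return 15120

Answer: 15120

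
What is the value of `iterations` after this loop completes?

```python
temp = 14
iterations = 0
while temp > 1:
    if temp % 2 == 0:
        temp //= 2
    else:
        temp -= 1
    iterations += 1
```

Steps to reduce 14 to 1
`iterations` takes the values: 0 → 1 → 2 → 3 → 4 → 5

Answer: 5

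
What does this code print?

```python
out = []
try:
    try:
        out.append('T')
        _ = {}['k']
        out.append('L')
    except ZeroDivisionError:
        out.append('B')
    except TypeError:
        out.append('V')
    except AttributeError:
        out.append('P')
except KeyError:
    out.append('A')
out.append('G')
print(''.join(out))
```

Execution trace: 'T' (try body) → 'A' (outer except KeyError) → 'G' (after the try/except). Output: TAG

Answer: TAG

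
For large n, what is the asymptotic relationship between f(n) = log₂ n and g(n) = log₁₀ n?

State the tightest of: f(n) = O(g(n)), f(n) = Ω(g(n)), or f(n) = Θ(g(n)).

log₂ n vs log₁₀ n: f(n) = Θ(g(n)) — they are asymptotically equivalent (log bases differ by a constant factor).

Answer: f(n) = Θ(g(n)) — they are asymptotically equivalent (log bases differ by a constant factor).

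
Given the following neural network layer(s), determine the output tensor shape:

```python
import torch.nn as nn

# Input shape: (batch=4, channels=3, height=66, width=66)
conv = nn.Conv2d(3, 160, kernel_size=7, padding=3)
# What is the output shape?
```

Input: (4, 3, 66, 66) -> Output: (4, 160, 66, 66)

Answer: (4, 160, 66, 66)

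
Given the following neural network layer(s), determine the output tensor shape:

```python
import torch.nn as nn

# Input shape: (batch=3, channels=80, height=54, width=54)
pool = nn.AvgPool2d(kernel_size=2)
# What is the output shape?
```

Input: (3, 80, 54, 54) -> Output: (3, 80, 27, 27)

Answer: (3, 80, 27, 27)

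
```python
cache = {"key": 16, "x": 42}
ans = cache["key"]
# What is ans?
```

Trace:
`cache = {"key": 16, "x": 42}` → cache = {'key': 16, 'x': 42}
`ans = cache["key"]` → ans = 16
So ans = 16

Answer: 16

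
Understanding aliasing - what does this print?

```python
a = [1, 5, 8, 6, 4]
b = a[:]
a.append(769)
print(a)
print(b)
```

Key concept: slice [:] creates copy.
Step by step:
`a = [1, 5, 8, 6, 4]` → a = [1, 5, 8, 6, 4]
`b = a[:]` → b = [1, 5, 8, 6, 4]
`a.append(769)` → a = [1, 5, 8, 6, 4, 769]
`print(a)` → prints [1, 5, 8, 6, 4, 769]
`print(b)` → prints [1, 5, 8, 6, 4]

Answer:
[1, 5, 8, 6, 4, 769]
[1, 5, 8, 6, 4]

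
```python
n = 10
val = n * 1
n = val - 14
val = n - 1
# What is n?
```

Trace:
`n = 10` → n = 10
`val = n * 1` → val = 10
`n = val - 14` → n = -4
`val = n - 1` → val = -5
So n = -4

Answer: -4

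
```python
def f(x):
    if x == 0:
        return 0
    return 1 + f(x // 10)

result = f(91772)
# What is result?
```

Count of digits of 91772: 5

Answer: 5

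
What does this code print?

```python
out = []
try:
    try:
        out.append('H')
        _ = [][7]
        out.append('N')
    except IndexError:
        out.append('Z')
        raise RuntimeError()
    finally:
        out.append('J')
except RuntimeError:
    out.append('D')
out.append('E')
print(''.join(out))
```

Execution trace: 'H' (inner try body) → 'Z' (inner except IndexError) → 'J' (inner finally) → 'D' (outer except RuntimeError) → 'E' (after the try/except). Output: HZJDE

Answer: HZJDE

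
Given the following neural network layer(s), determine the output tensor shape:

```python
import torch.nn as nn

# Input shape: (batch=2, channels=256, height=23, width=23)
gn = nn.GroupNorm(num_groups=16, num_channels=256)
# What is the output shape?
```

Input: (2, 256, 23, 23) -> Output: (2, 256, 23, 23)

Answer: (2, 256, 23, 23)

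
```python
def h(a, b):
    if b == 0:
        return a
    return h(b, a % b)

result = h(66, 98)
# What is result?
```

h(66, 98) -> h(98, 66) -> h(66, 32) -> h(32, 2) -> h(2, 0) -> 2

Answer: 2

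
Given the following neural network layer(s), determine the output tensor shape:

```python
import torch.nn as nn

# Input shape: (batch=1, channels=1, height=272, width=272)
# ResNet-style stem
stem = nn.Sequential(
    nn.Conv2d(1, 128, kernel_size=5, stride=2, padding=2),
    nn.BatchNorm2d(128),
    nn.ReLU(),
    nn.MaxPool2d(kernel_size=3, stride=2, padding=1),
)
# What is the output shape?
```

Input: (1, 1, 272, 272) -> after Conv2d 5x5 stride=2: (1, 128, 136, 136) -> Output: (1, 128, 68, 68)

Answer: (1, 128, 68, 68)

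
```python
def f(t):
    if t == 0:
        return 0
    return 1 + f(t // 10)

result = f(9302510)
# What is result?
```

Count of digits of 9302510: 7

Answer: 7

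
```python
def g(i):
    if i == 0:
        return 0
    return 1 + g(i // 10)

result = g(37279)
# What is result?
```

Count of digits of 37279: 5

Answer: 5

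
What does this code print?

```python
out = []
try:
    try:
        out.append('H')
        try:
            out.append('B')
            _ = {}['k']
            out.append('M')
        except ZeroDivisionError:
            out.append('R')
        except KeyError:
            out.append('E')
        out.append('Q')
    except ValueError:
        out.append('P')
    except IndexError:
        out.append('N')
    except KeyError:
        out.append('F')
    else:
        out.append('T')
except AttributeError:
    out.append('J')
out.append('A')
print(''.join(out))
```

Execution trace: 'H' (try body) → 'B' (inner try body) → 'E' (inner except KeyError) → 'Q' (try body, no exception) → 'T' (else) → 'A' (after the try/except). Output: HBEQTA

Answer: HBEQTA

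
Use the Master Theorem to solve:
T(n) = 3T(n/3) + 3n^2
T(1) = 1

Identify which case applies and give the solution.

a=3, b=3, f(n)=3n^2. log_3(3) = 1. Since c=2 > 1 and the regularity condition holds (3(n/3)^2 = (3/3^2)n^2 with 3/3^2 < 1), Case 3 applies: T(n) = Θ(f(n)) = O(n^2).

Answer: O(n^2) - Case 3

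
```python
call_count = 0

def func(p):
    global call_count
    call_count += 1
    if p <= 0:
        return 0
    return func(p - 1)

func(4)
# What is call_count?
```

Linear recursion stepping by 1: 5 calls from p=4 down to ≤0.

Answer: 5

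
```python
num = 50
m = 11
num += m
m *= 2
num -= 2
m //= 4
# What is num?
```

Trace:
`num = 50` → num = 50
`m = 11` → m = 11
`num += m` → num = 61
`m *= 2` → m = 22
`num -= 2` → num = 59
`m //= 4` → m = 5
So num = 59

Answer: 59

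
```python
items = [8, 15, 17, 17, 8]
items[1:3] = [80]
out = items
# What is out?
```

Trace:
`items = [8, 15, 17, 17, 8]` → items = [8, 15, 17, 17, 8]
`items[1:3] = [80]` → items = [8, 80, 17, 8]
`out = items` → out = [8, 80, 17, 8]
So out = [8, 80, 17, 8]

Answer: [8, 80, 17, 8]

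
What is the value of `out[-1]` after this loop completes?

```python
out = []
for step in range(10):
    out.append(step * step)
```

Last element of squares 0 to 9
`out` takes the values: [] → [0] → [0, 1] → [0, 1, 4] → [0, 1, 4, 9] → [0, 1, 4, 9, 16] → [0, 1, 4, 9, 16, 25] → [0, 1, 4, 9, 16, 25, 36] → [0, 1, 4, 9, 16, 25, 36, 49] → [0, 1, 4, 9, 16, 25, 36, 49, 64] → [0, 1, 4, 9, 16, 25, 36, 49, 64, 81]
So `out[-1]` = 81

Answer: 81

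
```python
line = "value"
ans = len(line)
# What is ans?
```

Trace:
`line = "value"` → line = 'value'
`ans = len(line)` → ans = 5
So ans = 5

Answer: 5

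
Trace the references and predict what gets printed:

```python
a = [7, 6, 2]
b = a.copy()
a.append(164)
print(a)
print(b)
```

Key concept: list.copy() creates independent copy.
Step by step:
`a = [7, 6, 2]` → a = [7, 6, 2]
`b = a.copy()` → b = [7, 6, 2]
`a.append(164)` → a = [7, 6, 2, 164]
`print(a)` → prints [7, 6, 2, 164]
`print(b)` → prints [7, 6, 2]

Answer:
[7, 6, 2, 164]
[7, 6, 2]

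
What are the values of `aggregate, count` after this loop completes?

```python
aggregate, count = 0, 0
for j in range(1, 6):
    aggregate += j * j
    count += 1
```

Sum of squares and count
`aggregate, count` takes the values: (0, 0) → (1, 0) → (1, 1) → (5, 1) → (5, 2) → (14, 2) → (14, 3) → (30, 3) → (30, 4) → (55, 4) → (55, 5)

Answer: 55, 5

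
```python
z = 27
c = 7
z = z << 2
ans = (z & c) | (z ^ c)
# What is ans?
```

Trace:
`z = 27` → z = 27
`c = 7` → c = 7
`z = z << 2` → z = 108
`ans = (z & c) | (z ^ c)` → ans = 111
So ans = 111

Answer: 111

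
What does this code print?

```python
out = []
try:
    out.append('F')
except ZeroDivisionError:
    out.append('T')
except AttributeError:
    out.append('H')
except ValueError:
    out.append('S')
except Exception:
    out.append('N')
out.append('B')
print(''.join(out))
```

Execution trace: 'F' (try body, no exception) → 'B' (after the try/except). Output: FB

Answer: FB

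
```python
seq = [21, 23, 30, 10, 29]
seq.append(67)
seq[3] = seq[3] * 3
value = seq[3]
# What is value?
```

Trace:
`seq = [21, 23, 30, 10, 29]` → seq = [21, 23, 30, 10, 29]
`seq.append(67)` → seq = [21, 23, 30, 10, 29, 67]
`seq[3] = seq[3] * 3` → seq = [21, 23, 30, 30, 29, 67]
`value = seq[3]` → value = 30
So value = 30

Answer: 30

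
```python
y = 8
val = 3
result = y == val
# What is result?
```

Trace:
`y = 8` → y = 8
`val = 3` → val = 3
`result = y == val` → result = False
So result = False

Answer: False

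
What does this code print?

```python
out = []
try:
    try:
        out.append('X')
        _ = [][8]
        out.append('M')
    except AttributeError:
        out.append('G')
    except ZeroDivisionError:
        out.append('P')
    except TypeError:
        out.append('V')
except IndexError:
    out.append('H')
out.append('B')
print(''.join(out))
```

Execution trace: 'X' (try body) → 'H' (outer except IndexError) → 'B' (after the try/except). Output: XHB

Answer: XHB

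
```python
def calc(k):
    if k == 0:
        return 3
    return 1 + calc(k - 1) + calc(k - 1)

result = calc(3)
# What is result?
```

calc(k) = 1 + 2·calc(k-1), calc(0)=3. Closed form: (3+1)·2^3 - 1 = 31.

Answer: 31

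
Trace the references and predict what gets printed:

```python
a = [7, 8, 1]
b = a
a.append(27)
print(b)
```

Key concept: basic list aliasing.
Step by step:
`a = [7, 8, 1]` → a = [7, 8, 1]
`b = a` → b = [7, 8, 1] (same object as a)
`a.append(27)` → a = [7, 8, 1, 27] (same object as b); b = [7, 8, 1, 27] (same object as a)
`print(b)` → prints [7, 8, 1, 27]

Answer: [7, 8, 1, 27]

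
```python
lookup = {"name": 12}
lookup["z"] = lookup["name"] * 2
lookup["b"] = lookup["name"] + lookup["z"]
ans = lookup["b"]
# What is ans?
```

Trace:
`lookup = {"name": 12}` → lookup = {'name': 12}
`lookup["z"] = lookup["name"] * 2` → lookup = {'name': 12, 'z': 24}
`lookup["b"] = lookup["name"] + lookup["z"]` → lookup = {'name': 12, 'z': 24, 'b': 36}
`ans = lookup["b"]` → ans = 36
So ans = 36

Answer: 36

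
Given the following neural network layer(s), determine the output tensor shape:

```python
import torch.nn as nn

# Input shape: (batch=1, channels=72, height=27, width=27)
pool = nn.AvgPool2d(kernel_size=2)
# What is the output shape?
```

Input: (1, 72, 27, 27) -> Output: (1, 72, 13, 13)

Answer: (1, 72, 13, 13)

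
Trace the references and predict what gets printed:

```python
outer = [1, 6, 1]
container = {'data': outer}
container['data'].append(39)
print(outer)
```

Key concept: dict holds reference to list.
Step by step:
`outer = [1, 6, 1]` → outer = [1, 6, 1]
`container = {'data': outer}` → container = {'data': [1, 6, 1]}
`container['data'].append(39)` → outer = [1, 6, 1, 39]; container = {'data': [1, 6, 1, 39]}
`print(outer)` → prints [1, 6, 1, 39]

Answer: [1, 6, 1, 39]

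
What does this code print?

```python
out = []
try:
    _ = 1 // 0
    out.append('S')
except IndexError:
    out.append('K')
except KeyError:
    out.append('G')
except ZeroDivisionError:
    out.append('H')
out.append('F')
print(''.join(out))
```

Execution trace: 'H' (except ZeroDivisionError) → 'F' (after the try/except). Output: HF

Answer: HF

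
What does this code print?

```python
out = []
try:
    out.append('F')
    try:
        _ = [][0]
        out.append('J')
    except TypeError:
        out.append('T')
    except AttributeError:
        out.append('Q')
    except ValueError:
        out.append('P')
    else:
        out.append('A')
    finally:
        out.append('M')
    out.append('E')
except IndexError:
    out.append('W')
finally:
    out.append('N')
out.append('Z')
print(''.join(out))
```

Execution trace: 'F' (try body) → 'M' (inner finally) → 'W' (except IndexError) → 'N' (finally) → 'Z' (after the try/except). Output: FMWNZ

Answer: FMWNZ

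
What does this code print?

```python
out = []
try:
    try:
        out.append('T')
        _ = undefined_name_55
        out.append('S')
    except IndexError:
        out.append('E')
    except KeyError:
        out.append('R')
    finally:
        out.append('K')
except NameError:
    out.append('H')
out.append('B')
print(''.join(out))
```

Execution trace: 'T' (try body) → 'K' (finally) → 'H' (outer except NameError) → 'B' (after the try/except). Output: TKHB

Answer: TKHB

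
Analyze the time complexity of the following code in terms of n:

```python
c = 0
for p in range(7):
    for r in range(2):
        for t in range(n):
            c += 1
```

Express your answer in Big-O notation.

Each loop level contributes: 1 × 1 × n. Multiplying the contributions gives O(n).

Answer: O(n)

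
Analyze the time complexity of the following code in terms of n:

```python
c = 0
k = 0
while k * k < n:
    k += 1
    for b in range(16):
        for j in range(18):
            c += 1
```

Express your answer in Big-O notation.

Each loop level contributes: √n × 1 × 1. Multiplying the contributions gives O(√n).

Answer: O(√n)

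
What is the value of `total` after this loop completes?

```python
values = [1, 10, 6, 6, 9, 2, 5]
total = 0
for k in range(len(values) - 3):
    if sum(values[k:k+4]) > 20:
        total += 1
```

Count windows with sum > 20
`total` takes the values: 0 → 1 → 2 → 3 → 4

Answer: 4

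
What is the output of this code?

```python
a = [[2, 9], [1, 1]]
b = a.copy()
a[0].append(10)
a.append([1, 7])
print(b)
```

Key concept: shallow copy with nested lists.
Step by step:
`a = [[2, 9], [1, 1]]` → a = [[2, 9], [1, 1]]
`b = a.copy()` → b = [[2, 9], [1, 1]]
`a[0].append(10)` → a = [[2, 9, 10], [1, 1]]; b = [[2, 9, 10], [1, 1]]
`a.append([1, 7])` → a = [[2, 9, 10], [1, 1], [1, 7]]
`print(b)` → prints [[2, 9, 10], [1, 1]]

Answer: [[2, 9, 10], [1, 1]]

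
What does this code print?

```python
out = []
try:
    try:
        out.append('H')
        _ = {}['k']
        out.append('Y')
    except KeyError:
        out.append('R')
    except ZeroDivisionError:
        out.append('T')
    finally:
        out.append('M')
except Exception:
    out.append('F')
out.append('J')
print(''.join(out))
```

Execution trace: 'H' (inner try body) → 'R' (inner except KeyError) → 'M' (inner finally) → 'J' (after the try/except). Output: HRMJ

Answer: HRMJ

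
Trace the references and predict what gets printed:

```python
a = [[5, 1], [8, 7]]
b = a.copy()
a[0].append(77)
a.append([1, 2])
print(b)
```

Key concept: shallow copy with nested lists.
Step by step:
`a = [[5, 1], [8, 7]]` → a = [[5, 1], [8, 7]]
`b = a.copy()` → b = [[5, 1], [8, 7]]
`a[0].append(77)` → a = [[5, 1, 77], [8, 7]]; b = [[5, 1, 77], [8, 7]]
`a.append([1, 2])` → a = [[5, 1, 77], [8, 7], [1, 2]]
`print(b)` → prints [[5, 1, 77], [8, 7]]

Answer: [[5, 1, 77], [8, 7]]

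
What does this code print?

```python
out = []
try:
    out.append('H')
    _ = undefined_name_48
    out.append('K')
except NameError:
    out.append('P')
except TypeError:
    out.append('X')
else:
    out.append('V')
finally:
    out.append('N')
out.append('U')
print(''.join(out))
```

Execution trace: 'H' (try body) → 'P' (except NameError) → 'N' (finally) → 'U' (after the try/except). Output: HPNU

Answer: HPNU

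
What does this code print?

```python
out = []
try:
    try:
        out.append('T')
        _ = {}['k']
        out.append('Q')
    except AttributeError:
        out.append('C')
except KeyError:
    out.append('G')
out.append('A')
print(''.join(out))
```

Execution trace: 'T' (try body) → 'G' (outer except KeyError) → 'A' (after the try/except). Output: TGA

Answer: TGA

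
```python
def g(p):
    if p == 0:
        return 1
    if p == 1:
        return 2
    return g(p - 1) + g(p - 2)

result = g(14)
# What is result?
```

Build up from base cases: g(0)=1, g(1)=2, g(2)=3, g(3)=5, g(4)=8, g(5)=13, g(6)=21, ..., g(14)=987

Answer: 987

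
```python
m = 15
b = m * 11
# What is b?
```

Trace:
`m = 15` → m = 15
`b = m * 11` → b = 165
So b = 165

Answer: 165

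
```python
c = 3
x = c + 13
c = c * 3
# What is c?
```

Trace:
`c = 3` → c = 3
`x = c + 13` → x = 16
`c = c * 3` → c = 9
So c = 9

Answer: 9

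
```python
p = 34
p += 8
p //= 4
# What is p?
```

Trace:
`p = 34` → p = 34
`p += 8` → p = 42
`p //= 4` → p = 10
So p = 10

Answer: 10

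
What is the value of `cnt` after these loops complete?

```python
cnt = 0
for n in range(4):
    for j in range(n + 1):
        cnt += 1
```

Triangle: 1 + 2 + ... + 4
`cnt` takes the values: 0 → 1 → 2 → 3 → 4 → 5 → 6 → 7 → 8 → 9 → 10

Answer: 10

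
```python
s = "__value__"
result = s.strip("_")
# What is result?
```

Trace:
`s = "__value__"` → s = '__value__'
`result = s.strip("_")` → result = 'value'
So result = 'value'

Answer: 'value'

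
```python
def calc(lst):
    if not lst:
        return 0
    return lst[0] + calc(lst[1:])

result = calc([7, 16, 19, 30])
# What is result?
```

7 + 16 + 19 + 30 + 0 = 72

Answer: 72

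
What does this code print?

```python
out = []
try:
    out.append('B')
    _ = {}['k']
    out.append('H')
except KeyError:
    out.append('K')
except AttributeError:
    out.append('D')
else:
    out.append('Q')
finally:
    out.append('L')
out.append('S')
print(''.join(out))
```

Execution trace: 'B' (try body) → 'K' (except KeyError) → 'L' (finally) → 'S' (after the try/except). Output: BKLS

Answer: BKLS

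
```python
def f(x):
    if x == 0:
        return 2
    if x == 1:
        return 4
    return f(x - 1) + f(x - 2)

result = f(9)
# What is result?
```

Build up from base cases: f(0)=2, f(1)=4, f(2)=6, f(3)=10, f(4)=16, f(5)=26, f(6)=42, ..., f(9)=178

Answer: 178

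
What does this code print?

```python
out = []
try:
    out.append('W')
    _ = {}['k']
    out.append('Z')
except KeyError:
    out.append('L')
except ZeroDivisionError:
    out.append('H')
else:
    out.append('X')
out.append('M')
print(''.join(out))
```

Execution trace: 'W' (try body) → 'L' (except KeyError) → 'M' (after the try/except). Output: WLM

Answer: WLM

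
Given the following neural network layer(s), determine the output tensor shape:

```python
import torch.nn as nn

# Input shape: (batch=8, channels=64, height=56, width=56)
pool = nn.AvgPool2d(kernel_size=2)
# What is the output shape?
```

Input: (8, 64, 56, 56) -> Output: (8, 64, 28, 28)

Answer: (8, 64, 28, 28)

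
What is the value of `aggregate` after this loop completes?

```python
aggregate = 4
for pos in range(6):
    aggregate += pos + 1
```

Start at 4, add 1 to 6 = 25
`aggregate` takes the values: 4 → 5 → 7 → 10 → 14 → 19 → 25

Answer: 25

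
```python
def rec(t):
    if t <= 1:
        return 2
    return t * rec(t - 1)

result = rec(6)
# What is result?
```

rec(6) = 6 * 5 * 4 * 3 * 2 * 2 = 1440

Answer: 1440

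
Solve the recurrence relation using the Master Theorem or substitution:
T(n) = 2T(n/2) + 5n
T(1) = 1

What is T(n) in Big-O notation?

By Master Theorem: a=2, b=2, f(n)=5n. Since log_2(2) = 1 and f(n) = Θ(n^1), Case 2 applies. T(n) = O(n log n).

Answer: O(n log n)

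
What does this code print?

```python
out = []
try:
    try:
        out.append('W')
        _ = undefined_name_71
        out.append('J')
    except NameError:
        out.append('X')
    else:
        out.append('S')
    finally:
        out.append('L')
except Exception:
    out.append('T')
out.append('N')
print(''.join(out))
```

Execution trace: 'W' (inner try body) → 'X' (inner except NameError) → 'L' (inner finally) → 'N' (after the try/except). Output: WXLN

Answer: WXLN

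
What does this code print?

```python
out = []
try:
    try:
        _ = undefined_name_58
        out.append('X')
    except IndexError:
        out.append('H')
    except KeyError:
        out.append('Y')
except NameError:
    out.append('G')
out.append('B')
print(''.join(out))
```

Execution trace: 'G' (outer except NameError) → 'B' (after the try/except). Output: GB

Answer: GB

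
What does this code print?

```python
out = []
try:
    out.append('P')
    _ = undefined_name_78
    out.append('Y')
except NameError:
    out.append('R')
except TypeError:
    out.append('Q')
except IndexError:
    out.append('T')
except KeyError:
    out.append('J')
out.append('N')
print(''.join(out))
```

Execution trace: 'P' (try body) → 'R' (except NameError) → 'N' (after the try/except). Output: PRN

Answer: PRN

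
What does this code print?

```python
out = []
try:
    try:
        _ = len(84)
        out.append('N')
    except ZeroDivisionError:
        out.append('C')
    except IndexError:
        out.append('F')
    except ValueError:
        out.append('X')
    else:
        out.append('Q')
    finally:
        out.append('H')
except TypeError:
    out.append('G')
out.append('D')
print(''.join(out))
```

Execution trace: 'H' (finally) → 'G' (outer except TypeError) → 'D' (after the try/except). Output: HGD

Answer: HGD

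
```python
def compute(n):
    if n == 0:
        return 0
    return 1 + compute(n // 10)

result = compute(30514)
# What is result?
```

Count of digits of 30514: 5

Answer: 5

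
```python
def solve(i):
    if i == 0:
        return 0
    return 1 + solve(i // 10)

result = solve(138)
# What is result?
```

Count of digits of 138: 3

Answer: 3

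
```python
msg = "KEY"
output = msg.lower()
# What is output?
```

Trace:
`msg = "KEY"` → msg = 'KEY'
`output = msg.lower()` → output = 'key'
So output = 'key'

Answer: 'key'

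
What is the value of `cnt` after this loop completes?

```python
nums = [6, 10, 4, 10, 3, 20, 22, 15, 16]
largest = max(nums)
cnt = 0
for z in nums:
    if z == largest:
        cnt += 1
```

Count of max value 22 in [6, 10, 4, 10, 3, 20, 22, 15, 16]
`cnt` takes the values: 0 → 1

Answer: 1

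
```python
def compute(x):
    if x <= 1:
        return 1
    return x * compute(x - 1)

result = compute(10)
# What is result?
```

compute(10) = 10 * 9 * 8 * 7 * 6 * 5 * 4 * 3 * 2 * 1 = 3628800

Answer: 3628800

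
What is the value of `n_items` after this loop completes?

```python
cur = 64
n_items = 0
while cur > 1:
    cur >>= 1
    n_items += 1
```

Count right shifts until 1
`n_items` takes the values: 0 → 1 → 2 → 3 → 4 → 5 → 6

Answer: 6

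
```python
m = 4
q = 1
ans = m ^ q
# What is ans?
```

Trace:
`m = 4` → m = 4
`q = 1` → q = 1
`ans = m ^ q` → ans = 5
So ans = 5

Answer: 5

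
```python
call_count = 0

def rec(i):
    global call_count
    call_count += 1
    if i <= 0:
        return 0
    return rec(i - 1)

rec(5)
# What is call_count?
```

Linear recursion stepping by 1: 6 calls from i=5 down to ≤0.

Answer: 6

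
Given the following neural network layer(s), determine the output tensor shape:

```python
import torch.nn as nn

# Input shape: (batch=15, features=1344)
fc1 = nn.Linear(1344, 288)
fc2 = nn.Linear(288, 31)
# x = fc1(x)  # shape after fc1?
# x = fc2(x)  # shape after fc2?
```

Input: (15, 1344) -> after fc1: (15, 288) -> Output: (15, 31)

Answer: (15, 31)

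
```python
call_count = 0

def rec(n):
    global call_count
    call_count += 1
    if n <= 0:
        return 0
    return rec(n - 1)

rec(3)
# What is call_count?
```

Linear recursion stepping by 1: 4 calls from n=3 down to ≤0.

Answer: 4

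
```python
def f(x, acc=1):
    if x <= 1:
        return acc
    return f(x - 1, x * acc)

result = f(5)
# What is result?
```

Accumulator trace (n, acc): (5, 1) -> (4, 5) -> (3, 20) -> (2, 60) -> (1, 120) -> return 120

Answer: 120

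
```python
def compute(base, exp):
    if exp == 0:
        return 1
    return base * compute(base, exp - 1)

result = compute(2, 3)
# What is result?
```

compute(2, 3) = 2 * 2 * 2 = 8

Answer: 8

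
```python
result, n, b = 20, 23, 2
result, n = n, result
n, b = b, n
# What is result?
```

Trace:
`result, n, b = 20, 23, 2` → result = 20; n = 23; b = 2
`result, n = n, result` → result = 23; n = 20
`n, b = b, n` → n = 2; b = 20
So result = 23

Answer: 23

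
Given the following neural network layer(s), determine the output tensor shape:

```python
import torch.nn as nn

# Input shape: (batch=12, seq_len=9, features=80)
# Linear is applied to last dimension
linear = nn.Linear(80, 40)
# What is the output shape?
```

Input: (12, 9, 80) -> Output: (12, 9, 40)

Answer: (12, 9, 40)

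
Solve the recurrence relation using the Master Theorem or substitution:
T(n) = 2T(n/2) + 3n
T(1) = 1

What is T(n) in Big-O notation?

By Master Theorem: a=2, b=2, f(n)=3n. Since log_2(2) = 1 and f(n) = Θ(n^1), Case 2 applies. T(n) = O(n log n).

Answer: O(n log n)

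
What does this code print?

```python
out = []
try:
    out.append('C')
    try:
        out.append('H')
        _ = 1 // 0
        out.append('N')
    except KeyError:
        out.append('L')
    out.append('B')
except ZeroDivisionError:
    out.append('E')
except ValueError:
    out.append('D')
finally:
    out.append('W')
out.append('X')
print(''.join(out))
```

Execution trace: 'C' (try body) → 'H' (inner try body) → 'E' (except ZeroDivisionError) → 'W' (finally) → 'X' (after the try/except). Output: CHEWX

Answer: CHEWX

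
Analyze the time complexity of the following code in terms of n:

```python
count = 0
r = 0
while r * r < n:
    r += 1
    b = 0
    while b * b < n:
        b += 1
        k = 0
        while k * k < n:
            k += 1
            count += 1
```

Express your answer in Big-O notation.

Each loop level contributes: √n × √n × √n. Multiplying the contributions gives O(n√n).

Answer: O(n√n)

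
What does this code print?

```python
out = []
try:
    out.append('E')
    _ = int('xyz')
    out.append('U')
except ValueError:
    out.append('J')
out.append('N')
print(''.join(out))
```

Execution trace: 'E' (try body) → 'J' (except ValueError) → 'N' (after the try/except). Output: EJN

Answer: EJN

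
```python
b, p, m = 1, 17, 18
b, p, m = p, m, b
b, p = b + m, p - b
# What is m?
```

Trace:
`b, p, m = 1, 17, 18` → b = 1; p = 17; m = 18
`b, p, m = p, m, b` → b = 17; p = 18; m = 1
`b, p = b + m, p - b` → b = 18; p = 1
So m = 1

Answer: 1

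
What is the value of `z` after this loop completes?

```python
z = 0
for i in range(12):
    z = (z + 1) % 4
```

Increment mod 4, 12 times = 0
`z` takes the values: 0 → 1 → 2 → 3 → 0 → 1 → 2 → 3 → 0 → 1 → 2 → 3 → 0

Answer: 0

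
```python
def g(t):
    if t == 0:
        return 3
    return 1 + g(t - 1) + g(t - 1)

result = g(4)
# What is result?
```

g(t) = 1 + 2·g(t-1), g(0)=3. Closed form: (3+1)·2^4 - 1 = 63.

Answer: 63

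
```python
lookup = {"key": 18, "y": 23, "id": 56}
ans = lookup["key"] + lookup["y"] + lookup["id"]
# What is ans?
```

Trace:
`lookup = {"key": 18, "y": 23, "id": 56}` → lookup = {'key': 18, 'y': 23, 'id': 56}
`ans = lookup["key"] + lookup["y"] + lookup["id"]` → ans = 97
So ans = 97

Answer: 97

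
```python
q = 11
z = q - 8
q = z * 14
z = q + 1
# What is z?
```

Trace:
`q = 11` → q = 11
`z = q - 8` → z = 3
`q = z * 14` → q = 42
`z = q + 1` → z = 43
So z = 43

Answer: 43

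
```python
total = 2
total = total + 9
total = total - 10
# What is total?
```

Trace:
`total = 2` → total = 2
`total = total + 9` → total = 11
`total = total - 10` → total = 1
So total = 1

Answer: 1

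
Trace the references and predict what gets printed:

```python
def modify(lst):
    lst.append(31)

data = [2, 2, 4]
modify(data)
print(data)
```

Key concept: function modifies passed list.
Step by step:
`data = [2, 2, 4]` → data = [2, 2, 4]
`modify(data)` → data = [2, 2, 4, 31]
`print(data)` → prints [2, 2, 4, 31]

Answer: [2, 2, 4, 31]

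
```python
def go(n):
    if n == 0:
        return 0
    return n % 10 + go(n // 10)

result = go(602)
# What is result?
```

Sum of digits of 602: 2 + 0 + 6 = 8

Answer: 8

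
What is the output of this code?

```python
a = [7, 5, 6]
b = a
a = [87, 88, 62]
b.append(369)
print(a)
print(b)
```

Key concept: rebinding vs mutation: a is rebound to a new list, b still points at the original.
Step by step:
`a = [7, 5, 6]` → a = [7, 5, 6]
`b = a` → b = [7, 5, 6] (same object as a)
`a = [87, 88, 62]` → a = [87, 88, 62]
`b.append(369)` → b = [7, 5, 6, 369]
`print(a)` → prints [87, 88, 62]
`print(b)` → prints [7, 5, 6, 369]

Answer:
[87, 88, 62]
[7, 5, 6, 369]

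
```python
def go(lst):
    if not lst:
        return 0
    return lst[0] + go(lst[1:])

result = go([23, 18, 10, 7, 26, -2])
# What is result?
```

23 + 18 + 10 + 7 + 26 + (-2) + 0 = 82

Answer: 82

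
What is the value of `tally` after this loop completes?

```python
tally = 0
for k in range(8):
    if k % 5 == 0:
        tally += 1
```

Count numbers divisible by 5 in range(8)
`tally` takes the values: 0 → 1 → 2

Answer: 2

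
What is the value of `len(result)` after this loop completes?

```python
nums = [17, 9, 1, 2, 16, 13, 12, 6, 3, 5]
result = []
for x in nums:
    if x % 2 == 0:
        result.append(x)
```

Count even numbers in [17, 9, 1, 2, 16, 13, 12, 6, 3, 5]
`result` takes the values: [] → [2] → [2, 16] → [2, 16, 12] → [2, 16, 12, 6]
So `len(result)` = 4

Answer: 4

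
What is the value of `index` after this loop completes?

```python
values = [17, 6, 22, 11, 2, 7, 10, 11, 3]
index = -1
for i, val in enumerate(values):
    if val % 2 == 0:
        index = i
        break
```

First even number index in [17, 6, 22, 11, 2, 7, 10, 11, 3]
`index` takes the values: -1 → 1

Answer: 1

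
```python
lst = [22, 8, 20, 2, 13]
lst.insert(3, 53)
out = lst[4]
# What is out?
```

Trace:
`lst = [22, 8, 20, 2, 13]` → lst = [22, 8, 20, 2, 13]
`lst.insert(3, 53)` → lst = [22, 8, 20, 53, 2, 13]
`out = lst[4]` → out = 2
So out = 2

Answer: 2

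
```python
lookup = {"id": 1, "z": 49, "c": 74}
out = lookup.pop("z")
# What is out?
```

Trace:
`lookup = {"id": 1, "z": 49, "c": 74}` → lookup = {'id': 1, 'z': 49, 'c': 74}
`out = lookup.pop("z")` → lookup = {'id': 1, 'c': 74}; out = 49
So out = 49

Answer: 49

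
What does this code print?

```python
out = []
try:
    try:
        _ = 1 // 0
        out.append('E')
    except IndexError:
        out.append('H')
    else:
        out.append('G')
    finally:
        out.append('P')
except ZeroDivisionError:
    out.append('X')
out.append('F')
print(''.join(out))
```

Execution trace: 'P' (finally) → 'X' (outer except ZeroDivisionError) → 'F' (after the try/except). Output: PXF

Answer: PXF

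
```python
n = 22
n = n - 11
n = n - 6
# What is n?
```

Trace:
`n = 22` → n = 22
`n = n - 11` → n = 11
`n = n - 6` → n = 5
So n = 5

Answer: 5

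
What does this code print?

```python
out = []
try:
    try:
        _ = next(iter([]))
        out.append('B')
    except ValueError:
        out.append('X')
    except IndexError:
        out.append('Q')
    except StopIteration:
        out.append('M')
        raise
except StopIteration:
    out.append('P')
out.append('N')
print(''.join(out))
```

Execution trace: 'M' (inner except StopIteration) → 'P' (outer except StopIteration) → 'N' (after the try/except). Output: MPN

Answer: MPN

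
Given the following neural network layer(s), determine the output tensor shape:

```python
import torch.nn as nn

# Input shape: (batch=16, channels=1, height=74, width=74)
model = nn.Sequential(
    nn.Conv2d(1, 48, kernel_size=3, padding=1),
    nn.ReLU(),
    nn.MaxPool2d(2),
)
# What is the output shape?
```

Input: (16, 1, 74, 74) -> after Conv2d: (16, 48, 74, 74) -> after ReLU: (16, 48, 74, 74) -> Output: (16, 48, 37, 37)

Answer: (16, 48, 37, 37)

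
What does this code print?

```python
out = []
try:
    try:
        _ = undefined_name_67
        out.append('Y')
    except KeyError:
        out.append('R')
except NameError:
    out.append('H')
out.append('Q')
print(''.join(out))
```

Execution trace: 'H' (outer except NameError) → 'Q' (after the try/except). Output: HQ

Answer: HQ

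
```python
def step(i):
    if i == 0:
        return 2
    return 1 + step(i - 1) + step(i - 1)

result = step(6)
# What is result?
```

step(i) = 1 + 2·step(i-1), step(0)=2. Closed form: (2+1)·2^6 - 1 = 191.

Answer: 191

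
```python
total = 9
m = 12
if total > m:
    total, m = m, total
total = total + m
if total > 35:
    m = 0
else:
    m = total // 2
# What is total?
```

Trace:
`total = 9` → total = 9
`m = 12` → m = 12
`if total > m: ...` → total > m is False → no variable changes
`total = total + m` → total = 21
`if total > 35: ...` → total > 35 is False, take else branch → m = 10
So total = 21

Answer: 21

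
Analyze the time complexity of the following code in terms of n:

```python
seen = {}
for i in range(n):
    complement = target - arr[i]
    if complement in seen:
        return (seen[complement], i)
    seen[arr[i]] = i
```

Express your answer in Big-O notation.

This is Two sum with hash map. Time complexity: O(n).

Answer: O(n)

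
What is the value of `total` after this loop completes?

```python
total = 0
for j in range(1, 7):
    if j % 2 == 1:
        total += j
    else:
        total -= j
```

Add odd, subtract even
`total` takes the values: 0 → 1 → -1 → 2 → -2 → 3 → -3

Answer: -3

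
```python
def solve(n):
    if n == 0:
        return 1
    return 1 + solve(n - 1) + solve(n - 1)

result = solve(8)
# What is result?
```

solve(n) = 1 + 2·solve(n-1), solve(0)=1. Closed form: (1+1)·2^8 - 1 = 511.

Answer: 511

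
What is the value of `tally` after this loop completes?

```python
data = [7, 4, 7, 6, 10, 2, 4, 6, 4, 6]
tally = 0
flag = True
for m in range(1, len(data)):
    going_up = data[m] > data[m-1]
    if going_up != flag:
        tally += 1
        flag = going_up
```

Count direction changes in [7, 4, 7, 6, 10, 2, 4, 6, 4, 6]
`tally` takes the values: 0 → 1 → 2 → 3 → 4 → 5 → 6 → 7 → 8

Answer: 8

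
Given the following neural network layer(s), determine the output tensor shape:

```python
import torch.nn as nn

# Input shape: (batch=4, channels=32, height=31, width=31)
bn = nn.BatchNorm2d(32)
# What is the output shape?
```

Input: (4, 32, 31, 31) -> Output: (4, 32, 31, 31)

Answer: (4, 32, 31, 31)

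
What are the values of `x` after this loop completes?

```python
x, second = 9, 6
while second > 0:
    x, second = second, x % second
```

GCD of 9 and 6
`x` takes the values: 9 → 6 → 3

Answer: 3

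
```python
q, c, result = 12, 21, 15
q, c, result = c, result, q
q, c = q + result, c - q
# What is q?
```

Trace:
`q, c, result = 12, 21, 15` → q = 12; c = 21; result = 15
`q, c, result = c, result, q` → q = 21; c = 15; result = 12
`q, c = q + result, c - q` → q = 33; c = -6
So q = 33

Answer: 33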